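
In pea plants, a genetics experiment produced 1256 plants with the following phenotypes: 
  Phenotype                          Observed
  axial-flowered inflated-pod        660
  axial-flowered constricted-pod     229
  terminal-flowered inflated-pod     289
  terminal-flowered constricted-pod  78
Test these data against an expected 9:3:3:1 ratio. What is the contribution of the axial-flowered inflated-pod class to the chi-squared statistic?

3.061

The 9:3:3:1 ratio has 16 parts, so with N = 1256 the expected counts are:
  axial-flowered inflated-pod: 1256 × 9/16 = 706.5
  axial-flowered constricted-pod: 1256 × 3/16 = 235.5
  terminal-flowered inflated-pod: 1256 × 3/16 = 235.5
  terminal-flowered constricted-pod: 1256 × 1/16 = 78.5
Contribution of axial-flowered inflated-pod: (660 − 706.5)² / 706.5 = 3.0605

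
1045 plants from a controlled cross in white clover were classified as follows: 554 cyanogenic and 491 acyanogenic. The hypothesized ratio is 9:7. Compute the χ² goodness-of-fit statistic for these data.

4.446

Expected counts for N = 1045 under a 9:7 ratio (total parts = 16):
  cyanogenic: 1045 × 9/16 = 587.8125
  acyanogenic: 1045 × 7/16 = 457.1875
χ² = Σ (O − E)² / E
  cyanogenic: (554 − 587.8125)² / 587.8125 = 1.9450
  acyanogenic: (491 − 457.1875)² / 457.1875 = 2.5007
χ² = 1.9450 + 2.5007 = 4.4457 ≈ 4.446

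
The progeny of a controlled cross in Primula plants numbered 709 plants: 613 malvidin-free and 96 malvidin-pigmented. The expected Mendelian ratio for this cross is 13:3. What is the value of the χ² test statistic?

12.632

Expected counts for N = 709 under a 13:3 ratio (total parts = 16):
  malvidin-free: 709 × 13/16 = 576.0625
  malvidin-pigmented: 709 × 3/16 = 132.9375
χ² = Σ (O − E)² / E
  malvidin-free: (613 − 576.0625)² / 576.0625 = 2.3685
  malvidin-pigmented: (96 − 132.9375)² / 132.9375 = 10.2633
χ² = 2.3685 + 10.2633 = 12.6318 ≈ 12.632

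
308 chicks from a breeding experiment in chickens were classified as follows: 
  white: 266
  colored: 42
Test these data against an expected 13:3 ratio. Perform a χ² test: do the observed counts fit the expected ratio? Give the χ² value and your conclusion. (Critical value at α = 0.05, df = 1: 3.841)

5.287; not consistent

Expected counts for N = 308 under a 13:3 ratio (total parts = 16):
  white: 308 × 13/16 = 250.25
  colored: 308 × 3/16 = 57.75
χ² = Σ (O − E)² / E
  white: (266 − 250.25)² / 250.25 = 0.9913
  colored: (42 − 57.75)² / 57.75 = 4.2955
χ² = 0.9913 + 4.2955 = 5.2868 ≈ 5.287
Degrees of freedom = 2 − 1 = 1; critical value at α = 0.05 is 3.841.
Since 5.287 > 3.841, we reject the null hypothesis — the data do not fit the 13:3 ratio.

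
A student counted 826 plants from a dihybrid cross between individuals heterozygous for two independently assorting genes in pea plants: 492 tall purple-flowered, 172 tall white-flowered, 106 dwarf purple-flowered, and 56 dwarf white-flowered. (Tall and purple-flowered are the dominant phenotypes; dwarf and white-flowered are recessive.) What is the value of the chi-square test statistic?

A dihybrid F₂ with independent assortment and complete dominance at both loci gives a 9:3:3:1 phenotypic ratio.
Total ratio parts = 16. Expected numbers out of 826:
  tall purple-flowered: 826 × 9/16 = 464.625
  tall white-flowered: 826 × 3/16 = 154.875
  dwarf purple-flowered: 826 × 3/16 = 154.875
  dwarf white-flowered: 826 × 1/16 = 51.625
χ² = Σ (O − E)² / E
  tall purple-flowered: (492 − 464.625)² / 464.625 = 1.6129
  tall white-flowered: (172 − 154.875)² / 154.875 = 1.8936
  dwarf purple-flowered: (106 − 154.875)² / 154.875 = 15.4238
  dwarf white-flowered: (56 − 51.625)² / 51.625 = 0.3708
χ² = 1.6129 + 1.8936 + 15.4238 + 0.3708 = 19.3011 ≈ 19.301

19.301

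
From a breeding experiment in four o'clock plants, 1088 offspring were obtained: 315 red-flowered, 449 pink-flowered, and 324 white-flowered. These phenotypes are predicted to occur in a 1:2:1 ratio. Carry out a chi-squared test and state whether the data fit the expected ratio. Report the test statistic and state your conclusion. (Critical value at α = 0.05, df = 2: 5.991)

Total ratio parts = 4. Expected numbers out of 1088:
  red-flowered: 1088 × 1/4 = 272
  pink-flowered: 1088 × 2/4 = 544
  white-flowered: 1088 × 1/4 = 272
χ² = Σ (O − E)² / E
  red-flowered: (315 − 272)² / 272 = 6.7978
  pink-flowered: (449 − 544)² / 544 = 16.5901
  white-flowered: (324 − 272)² / 272 = 9.9412
χ² = 6.7978 + 16.5901 + 9.9412 = 33.3291 ≈ 33.329
Degrees of freedom = 3 − 1 = 2; critical value at α = 0.05 is 5.991.
Since 33.329 > 5.991, we reject the null hypothesis — the data do not fit the 1:2:1 ratio.

33.329; not consistent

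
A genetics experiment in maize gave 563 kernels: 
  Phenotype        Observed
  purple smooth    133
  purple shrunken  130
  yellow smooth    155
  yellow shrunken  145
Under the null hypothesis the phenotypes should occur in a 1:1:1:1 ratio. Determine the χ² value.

Expected counts for N = 563 under a 1:1:1:1 ratio (total parts = 4):
  purple smooth: 563 × 1/4 = 140.75
  purple shrunken: 563 × 1/4 = 140.75
  yellow smooth: 563 × 1/4 = 140.75
  yellow shrunken: 563 × 1/4 = 140.75
χ² = Σ (O − E)² / E
  purple smooth: (133 − 140.75)² / 140.75 = 0.4267
  purple shrunken: (130 − 140.75)² / 140.75 = 0.8210
  yellow smooth: (155 − 140.75)² / 140.75 = 1.4427
  yellow shrunken: (145 − 140.75)² / 140.75 = 0.1283
χ² = 0.4267 + 0.8210 + 1.4427 + 0.1283 = 2.8187 ≈ 2.819

2.819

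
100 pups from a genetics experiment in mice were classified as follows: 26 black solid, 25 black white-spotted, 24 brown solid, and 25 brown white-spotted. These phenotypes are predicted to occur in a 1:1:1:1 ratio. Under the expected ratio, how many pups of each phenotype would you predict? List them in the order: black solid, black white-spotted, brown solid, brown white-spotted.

25, 25, 25, 25

Expected counts for N = 100 under a 1:1:1:1 ratio (total parts = 4):
  black solid: 100 × 1/4 = 25
  black white-spotted: 100 × 1/4 = 25
  brown solid: 100 × 1/4 = 25
  brown white-spotted: 100 × 1/4 = 25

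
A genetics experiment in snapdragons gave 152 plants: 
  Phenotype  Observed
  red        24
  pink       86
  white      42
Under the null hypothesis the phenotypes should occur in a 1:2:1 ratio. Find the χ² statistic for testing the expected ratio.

Under the 1:2:1 hypothesis (Σ ratio = 4, N = 152):
  red: 152 × 1/4 = 38
  pink: 152 × 2/4 = 76
  white: 152 × 1/4 = 38
χ² = Σ (O − E)² / E
  red: (24 − 38)² / 38 = 5.1579
  pink: (86 − 76)² / 76 = 1.3158
  white: (42 − 38)² / 38 = 0.4211
χ² = 5.1579 + 1.3158 + 0.4211 = 6.8948 ≈ 6.895

6.895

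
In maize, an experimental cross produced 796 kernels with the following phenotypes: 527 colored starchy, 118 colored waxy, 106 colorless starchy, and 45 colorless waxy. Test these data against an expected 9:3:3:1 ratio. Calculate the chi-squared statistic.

33.557

Under the 9:3:3:1 hypothesis (Σ ratio = 16, N = 796):
  colored starchy: 796 × 9/16 = 447.75
  colored waxy: 796 × 3/16 = 149.25
  colorless starchy: 796 × 3/16 = 149.25
  colorless waxy: 796 × 1/16 = 49.75
χ² = Σ (O − E)² / E
  colored starchy: (527 − 447.75)² / 447.75 = 14.0269
  colored waxy: (118 − 149.25)² / 149.25 = 6.5431
  colorless starchy: (106 − 149.25)² / 149.25 = 12.5331
  colorless waxy: (45 − 49.75)² / 49.75 = 0.4535
χ² = 14.0269 + 6.5431 + 12.5331 + 0.4535 = 33.5566 ≈ 33.557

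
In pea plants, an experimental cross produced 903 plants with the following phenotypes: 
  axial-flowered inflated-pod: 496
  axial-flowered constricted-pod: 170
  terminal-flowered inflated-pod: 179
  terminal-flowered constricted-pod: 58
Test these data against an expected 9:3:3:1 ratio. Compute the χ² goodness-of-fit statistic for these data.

0.881

Under the 9:3:3:1 hypothesis (Σ ratio = 16, N = 903):
  axial-flowered inflated-pod: 903 × 9/16 = 507.9375
  axial-flowered constricted-pod: 903 × 3/16 = 169.3125
  terminal-flowered inflated-pod: 903 × 3/16 = 169.3125
  terminal-flowered constricted-pod: 903 × 1/16 = 56.4375
χ² = Σ (O − E)² / E
  axial-flowered inflated-pod: (496 − 507.9375)² / 507.9375 = 0.2806
  axial-flowered constricted-pod: (170 − 169.3125)² / 169.3125 = 0.0028
  terminal-flowered inflated-pod: (179 − 169.3125)² / 169.3125 = 0.5543
  terminal-flowered constricted-pod: (58 − 56.4375)² / 56.4375 = 0.0433
χ² = 0.2806 + 0.0028 + 0.5543 + 0.0433 = 0.881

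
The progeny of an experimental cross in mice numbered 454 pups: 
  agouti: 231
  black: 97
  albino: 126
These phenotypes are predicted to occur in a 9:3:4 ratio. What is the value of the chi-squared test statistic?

Total ratio parts = 16. Expected numbers out of 454:
  agouti: 454 × 9/16 = 255.375
  black: 454 × 3/16 = 85.125
  albino: 454 × 4/16 = 113.5
χ² = Σ (O − E)² / E
  agouti: (231 − 255.375)² / 255.375 = 2.3265
  black: (97 − 85.125)² / 85.125 = 1.6566
  albino: (126 − 113.5)² / 113.5 = 1.3767
χ² = 2.3265 + 1.6566 + 1.3767 = 5.3598 ≈ 5.360

5.360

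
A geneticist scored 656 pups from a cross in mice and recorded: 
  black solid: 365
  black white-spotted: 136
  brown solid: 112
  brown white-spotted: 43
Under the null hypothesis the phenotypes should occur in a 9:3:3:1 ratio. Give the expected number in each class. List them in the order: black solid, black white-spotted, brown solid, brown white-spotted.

Total ratio parts = 16. Expected numbers out of 656:
  black solid: 656 × 9/16 = 369
  black white-spotted: 656 × 3/16 = 123
  brown solid: 656 × 3/16 = 123
  brown white-spotted: 656 × 1/16 = 41

369, 123, 123, 41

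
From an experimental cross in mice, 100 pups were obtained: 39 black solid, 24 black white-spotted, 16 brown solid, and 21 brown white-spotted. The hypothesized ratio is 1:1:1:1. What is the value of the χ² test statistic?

Expected counts for N = 100 under a 1:1:1:1 ratio (total parts = 4):
  black solid: 100 × 1/4 = 25
  black white-spotted: 100 × 1/4 = 25
  brown solid: 100 × 1/4 = 25
  brown white-spotted: 100 × 1/4 = 25
χ² = Σ (O − E)² / E
  black solid: (39 − 25)² / 25 = 7.8400
  black white-spotted: (24 − 25)² / 25 = 0.0400
  brown solid: (16 − 25)² / 25 = 3.2400
  brown white-spotted: (21 − 25)² / 25 = 0.6400
χ² = 7.8400 + 0.0400 + 3.2400 + 0.6400 = 11.760

11.760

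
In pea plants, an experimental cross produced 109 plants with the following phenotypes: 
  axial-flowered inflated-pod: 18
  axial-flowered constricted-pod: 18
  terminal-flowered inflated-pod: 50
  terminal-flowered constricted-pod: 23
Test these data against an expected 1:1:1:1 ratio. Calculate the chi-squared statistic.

25.936

Under the 1:1:1:1 hypothesis (Σ ratio = 4, N = 109):
  axial-flowered inflated-pod: 109 × 1/4 = 27.25
  axial-flowered constricted-pod: 109 × 1/4 = 27.25
  terminal-flowered inflated-pod: 109 × 1/4 = 27.25
  terminal-flowered constricted-pod: 109 × 1/4 = 27.25
χ² = Σ (O − E)² / E
  axial-flowered inflated-pod: (18 − 27.25)² / 27.25 = 3.1399
  axial-flowered constricted-pod: (18 − 27.25)² / 27.25 = 3.1399
  terminal-flowered inflated-pod: (50 − 27.25)² / 27.25 = 18.9931
  terminal-flowered constricted-pod: (23 − 27.25)² / 27.25 = 0.6628
χ² = 3.1399 + 3.1399 + 18.9931 + 0.6628 = 25.9357 ≈ 25.936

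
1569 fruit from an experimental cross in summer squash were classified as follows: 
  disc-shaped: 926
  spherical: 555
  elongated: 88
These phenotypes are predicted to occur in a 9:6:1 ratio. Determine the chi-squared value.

Expected counts for N = 1569 under a 9:6:1 ratio (total parts = 16):
  disc-shaped: 1569 × 9/16 = 882.5625
  spherical: 1569 × 6/16 = 588.375
  elongated: 1569 × 1/16 = 98.0625
χ² = Σ (O − E)² / E
  disc-shaped: (926 − 882.5625)² / 882.5625 = 2.1379
  spherical: (555 − 588.375)² / 588.375 = 1.8932
  elongated: (88 − 98.0625)² / 98.0625 = 1.0325
χ² = 2.1379 + 1.8932 + 1.0325 = 5.0636 ≈ 5.064

5.064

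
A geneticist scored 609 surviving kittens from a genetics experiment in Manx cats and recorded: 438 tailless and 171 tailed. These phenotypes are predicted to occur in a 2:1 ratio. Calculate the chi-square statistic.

Expected counts for N = 609 under a 2:1 ratio (total parts = 3):
  tailless: 609 × 2/3 = 406
  tailed: 609 × 1/3 = 203
χ² = Σ (O − E)² / E
  tailless: (438 − 406)² / 406 = 2.5222
  tailed: (171 − 203)² / 203 = 5.0443
χ² = 2.5222 + 5.0443 = 7.5665 ≈ 7.567

7.567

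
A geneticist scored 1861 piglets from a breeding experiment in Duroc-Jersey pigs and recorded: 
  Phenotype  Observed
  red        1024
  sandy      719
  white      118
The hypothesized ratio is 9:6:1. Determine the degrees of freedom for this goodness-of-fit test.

2

A goodness-of-fit test with 3 phenotype classes has df = 3 − 1 = 2.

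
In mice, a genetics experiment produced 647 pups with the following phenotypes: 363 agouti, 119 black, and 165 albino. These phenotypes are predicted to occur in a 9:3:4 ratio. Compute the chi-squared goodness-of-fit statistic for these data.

Total ratio parts = 16. Expected numbers out of 647:
  agouti: 647 × 9/16 = 363.9375
  black: 647 × 3/16 = 121.3125
  albino: 647 × 4/16 = 161.75
χ² = Σ (O − E)² / E
  agouti: (363 − 363.9375)² / 363.9375 = 0.0024
  black: (119 − 121.3125)² / 121.3125 = 0.0441
  albino: (165 − 161.75)² / 161.75 = 0.0653
χ² = 0.0024 + 0.0441 + 0.0653 = 0.1118 ≈ 0.112

0.112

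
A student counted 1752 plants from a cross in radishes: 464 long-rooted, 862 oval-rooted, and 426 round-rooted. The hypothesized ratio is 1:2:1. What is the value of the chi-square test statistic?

Total ratio parts = 4. Expected numbers out of 1752:
  long-rooted: 1752 × 1/4 = 438
  oval-rooted: 1752 × 2/4 = 876
  round-rooted: 1752 × 1/4 = 438
χ² = Σ (O − E)² / E
  long-rooted: (464 − 438)² / 438 = 1.5434
  oval-rooted: (862 − 876)² / 876 = 0.2237
  round-rooted: (426 − 438)² / 438 = 0.3288
χ² = 1.5434 + 0.2237 + 0.3288 = 2.0959 ≈ 2.096

2.096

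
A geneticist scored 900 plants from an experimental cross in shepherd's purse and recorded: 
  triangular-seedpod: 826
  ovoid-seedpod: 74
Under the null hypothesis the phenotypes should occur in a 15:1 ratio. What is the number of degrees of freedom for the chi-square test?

1

A goodness-of-fit test with 2 phenotype classes has df = 2 − 1 = 1.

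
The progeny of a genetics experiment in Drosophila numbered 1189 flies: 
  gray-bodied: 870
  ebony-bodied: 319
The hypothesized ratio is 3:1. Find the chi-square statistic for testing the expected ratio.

Total ratio parts = 4. Expected numbers out of 1189:
  gray-bodied: 1189 × 3/4 = 891.75
  ebony-bodied: 1189 × 1/4 = 297.25
χ² = Σ (O − E)² / E
  gray-bodied: (870 − 891.75)² / 891.75 = 0.5305
  ebony-bodied: (319 − 297.25)² / 297.25 = 1.5915
χ² = 0.5305 + 1.5915 = 2.122

2.122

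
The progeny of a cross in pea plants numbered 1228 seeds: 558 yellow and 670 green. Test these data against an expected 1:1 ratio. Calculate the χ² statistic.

The 1:1 ratio has 2 parts, so with N = 1228 the expected counts are:
  yellow: 1228 × 1/2 = 614
  green: 1228 × 1/2 = 614
χ² = Σ (O − E)² / E
  yellow: (558 − 614)² / 614 = 5.1075
  green: (670 − 614)² / 614 = 5.1075
χ² = 5.1075 + 5.1075 = 10.215

10.215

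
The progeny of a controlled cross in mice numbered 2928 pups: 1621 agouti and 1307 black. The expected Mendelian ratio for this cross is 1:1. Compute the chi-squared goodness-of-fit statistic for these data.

Under the 1:1 hypothesis (Σ ratio = 2, N = 2928):
  agouti: 2928 × 1/2 = 1464
  black: 2928 × 1/2 = 1464
χ² = Σ (O − E)² / E
  agouti: (1621 − 1464)² / 1464 = 16.8367
  black: (1307 − 1464)² / 1464 = 16.8367
χ² = 16.8367 + 16.8367 = 33.6734 ≈ 33.673

33.673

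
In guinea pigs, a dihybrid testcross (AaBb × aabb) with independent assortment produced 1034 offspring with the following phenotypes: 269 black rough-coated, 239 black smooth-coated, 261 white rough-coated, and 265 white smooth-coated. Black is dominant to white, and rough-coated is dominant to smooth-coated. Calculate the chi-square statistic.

A dihybrid testcross with independent assortment gives a 1:1:1:1 ratio.
Under the 1:1:1:1 hypothesis (Σ ratio = 4, N = 1034):
  black rough-coated: 1034 × 1/4 = 258.5
  black smooth-coated: 1034 × 1/4 = 258.5
  white rough-coated: 1034 × 1/4 = 258.5
  white smooth-coated: 1034 × 1/4 = 258.5
χ² = Σ (O − E)² / E
  black rough-coated: (269 − 258.5)² / 258.5 = 0.4265
  black smooth-coated: (239 − 258.5)² / 258.5 = 1.4710
  white rough-coated: (261 − 258.5)² / 258.5 = 0.0242
  white smooth-coated: (265 − 258.5)² / 258.5 = 0.1634
χ² = 0.4265 + 1.4710 + 0.0242 + 0.1634 = 2.0851 ≈ 2.085

2.085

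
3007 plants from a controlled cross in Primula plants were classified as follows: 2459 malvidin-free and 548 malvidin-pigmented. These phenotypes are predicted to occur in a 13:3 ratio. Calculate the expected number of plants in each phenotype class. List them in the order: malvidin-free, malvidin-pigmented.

Total ratio parts = 16. Expected numbers out of 3007:
  malvidin-free: 3007 × 13/16 = 2443.1875
  malvidin-pigmented: 3007 × 3/16 = 563.8125

2443.1875, 563.8125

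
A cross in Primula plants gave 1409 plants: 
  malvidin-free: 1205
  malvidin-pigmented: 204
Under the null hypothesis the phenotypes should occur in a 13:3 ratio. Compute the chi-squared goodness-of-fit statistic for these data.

16.876

Total ratio parts = 16. Expected numbers out of 1409:
  malvidin-free: 1409 × 13/16 = 1144.8125
  malvidin-pigmented: 1409 × 3/16 = 264.1875
χ² = Σ (O − E)² / E
  malvidin-free: (1205 − 1144.8125)² / 1144.8125 = 3.1643
  malvidin-pigmented: (204 − 264.1875)² / 264.1875 = 13.7120
χ² = 3.1643 + 13.7120 = 16.8763 ≈ 16.876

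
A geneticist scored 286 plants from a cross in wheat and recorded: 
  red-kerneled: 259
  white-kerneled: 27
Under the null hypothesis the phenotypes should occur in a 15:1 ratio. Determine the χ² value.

4.969

Under the 15:1 hypothesis (Σ ratio = 16, N = 286):
  red-kerneled: 286 × 15/16 = 268.125
  white-kerneled: 286 × 1/16 = 17.875
χ² = Σ (O − E)² / E
  red-kerneled: (259 − 268.125)² / 268.125 = 0.3105
  white-kerneled: (27 − 17.875)² / 17.875 = 4.6582
χ² = 0.3105 + 4.6582 = 4.9687 ≈ 4.969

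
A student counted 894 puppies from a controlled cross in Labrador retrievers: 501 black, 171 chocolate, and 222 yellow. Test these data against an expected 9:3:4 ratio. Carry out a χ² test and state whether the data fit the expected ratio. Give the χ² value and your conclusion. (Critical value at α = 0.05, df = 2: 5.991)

Under the 9:3:4 hypothesis (Σ ratio = 16, N = 894):
  black: 894 × 9/16 = 502.875
  chocolate: 894 × 3/16 = 167.625
  yellow: 894 × 4/16 = 223.5
χ² = Σ (O − E)² / E
  black: (501 − 502.875)² / 502.875 = 0.0070
  chocolate: (171 − 167.625)² / 167.625 = 0.0680
  yellow: (222 − 223.5)² / 223.5 = 0.0101
χ² = 0.0070 + 0.0680 + 0.0101 = 0.0851 ≈ 0.085
Degrees of freedom = 3 − 1 = 2; critical value at α = 0.05 is 5.991.
Since 0.085 < 5.991, we fail to reject the null hypothesis — the data are consistent with the 9:3:4 ratio.

0.085; consistent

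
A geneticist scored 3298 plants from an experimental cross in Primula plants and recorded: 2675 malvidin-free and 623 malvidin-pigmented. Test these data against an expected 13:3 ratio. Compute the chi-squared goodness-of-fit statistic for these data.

0.043

The 13:3 ratio has 16 parts, so with N = 3298 the expected counts are:
  malvidin-free: 3298 × 13/16 = 2679.625
  malvidin-pigmented: 3298 × 3/16 = 618.375
χ² = Σ (O − E)² / E
  malvidin-free: (2675 − 2679.625)² / 2679.625 = 0.0080
  malvidin-pigmented: (623 − 618.375)² / 618.375 = 0.0346
χ² = 0.0080 + 0.0346 = 0.0426 ≈ 0.043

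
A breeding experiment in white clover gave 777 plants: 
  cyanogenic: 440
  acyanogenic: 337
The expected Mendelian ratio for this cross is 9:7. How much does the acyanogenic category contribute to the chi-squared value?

0.025

Total ratio parts = 16. Expected numbers out of 777:
  cyanogenic: 777 × 9/16 = 437.0625
  acyanogenic: 777 × 7/16 = 339.9375
Contribution of acyanogenic: (337 − 339.9375)² / 339.9375 = 0.0254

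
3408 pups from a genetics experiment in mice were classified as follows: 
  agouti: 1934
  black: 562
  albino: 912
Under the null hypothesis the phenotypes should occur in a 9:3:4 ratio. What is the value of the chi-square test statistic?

The 9:3:4 ratio has 16 parts, so with N = 3408 the expected counts are:
  agouti: 3408 × 9/16 = 1917
  black: 3408 × 3/16 = 639
  albino: 3408 × 4/16 = 852
χ² = Σ (O − E)² / E
  agouti: (1934 − 1917)² / 1917 = 0.1508
  black: (562 − 639)² / 639 = 9.2786
  albino: (912 − 852)² / 852 = 4.2254
χ² = 0.1508 + 9.2786 + 4.2254 = 13.6548 ≈ 13.655

13.655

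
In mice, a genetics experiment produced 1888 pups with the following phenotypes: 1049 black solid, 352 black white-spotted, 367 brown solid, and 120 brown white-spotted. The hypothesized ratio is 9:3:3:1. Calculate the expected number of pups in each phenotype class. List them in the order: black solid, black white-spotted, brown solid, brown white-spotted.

Under the 9:3:3:1 hypothesis (Σ ratio = 16, N = 1888):
  black solid: 1888 × 9/16 = 1062
  black white-spotted: 1888 × 3/16 = 354
  brown solid: 1888 × 3/16 = 354
  brown white-spotted: 1888 × 1/16 = 118

1062, 354, 354, 118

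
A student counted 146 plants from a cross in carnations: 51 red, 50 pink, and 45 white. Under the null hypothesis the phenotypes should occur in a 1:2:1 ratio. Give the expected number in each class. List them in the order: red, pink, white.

36.5, 73, 36.5

Under the 1:2:1 hypothesis (Σ ratio = 4, N = 146):
  red: 146 × 1/4 = 36.5
  pink: 146 × 2/4 = 73
  white: 146 × 1/4 = 36.5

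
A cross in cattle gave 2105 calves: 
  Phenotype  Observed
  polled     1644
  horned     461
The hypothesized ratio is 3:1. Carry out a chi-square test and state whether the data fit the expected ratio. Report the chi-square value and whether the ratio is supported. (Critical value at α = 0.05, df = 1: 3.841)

10.787; not consistent

Total ratio parts = 4. Expected numbers out of 2105:
  polled: 2105 × 3/4 = 1578.75
  horned: 2105 × 1/4 = 526.25
χ² = Σ (O − E)² / E
  polled: (1644 − 1578.75)² / 1578.75 = 2.6968
  horned: (461 − 526.25)² / 526.25 = 8.0904
χ² = 2.6968 + 8.0904 = 10.7872 ≈ 10.787
Degrees of freedom = 2 − 1 = 1; critical value at α = 0.05 is 3.841.
Since 10.787 > 3.841, we reject the null hypothesis — the data do not fit the 3:1 ratio.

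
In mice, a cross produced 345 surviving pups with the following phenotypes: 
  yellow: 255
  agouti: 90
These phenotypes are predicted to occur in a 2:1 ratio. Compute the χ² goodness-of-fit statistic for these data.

Expected counts for N = 345 under a 2:1 ratio (total parts = 3):
  yellow: 345 × 2/3 = 230
  agouti: 345 × 1/3 = 115
χ² = Σ (O − E)² / E
  yellow: (255 − 230)² / 230 = 2.7174
  agouti: (90 − 115)² / 115 = 5.4348
χ² = 2.7174 + 5.4348 = 8.1522 ≈ 8.152

8.152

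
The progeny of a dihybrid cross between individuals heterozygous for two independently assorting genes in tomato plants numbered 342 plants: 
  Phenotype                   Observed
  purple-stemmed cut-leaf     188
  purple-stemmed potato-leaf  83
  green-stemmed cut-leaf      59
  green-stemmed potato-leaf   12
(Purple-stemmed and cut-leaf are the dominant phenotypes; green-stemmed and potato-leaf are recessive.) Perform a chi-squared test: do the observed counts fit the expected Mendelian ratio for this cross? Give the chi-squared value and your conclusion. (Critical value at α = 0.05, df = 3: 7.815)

10.177; not consistent

A dihybrid F₂ with independent assortment and complete dominance at both loci gives a 9:3:3:1 phenotypic ratio.
Expected counts for N = 342 under a 9:3:3:1 ratio (total parts = 16):
  purple-stemmed cut-leaf: 342 × 9/16 = 192.375
  purple-stemmed potato-leaf: 342 × 3/16 = 64.125
  green-stemmed cut-leaf: 342 × 3/16 = 64.125
  green-stemmed potato-leaf: 342 × 1/16 = 21.375
χ² = Σ (O − E)² / E
  purple-stemmed cut-leaf: (188 − 192.375)² / 192.375 = 0.0995
  purple-stemmed potato-leaf: (83 − 64.125)² / 64.125 = 5.5558
  green-stemmed cut-leaf: (59 − 64.125)² / 64.125 = 0.4096
  green-stemmed potato-leaf: (12 − 21.375)² / 21.375 = 4.1118
χ² = 0.0995 + 5.5558 + 0.4096 + 4.1118 = 10.1767 ≈ 10.177
Degrees of freedom = 4 − 1 = 3; critical value at α = 0.05 is 7.815.
Since 10.177 > 7.815, we reject the null hypothesis — the data do not fit the 9:3:3:1 ratio.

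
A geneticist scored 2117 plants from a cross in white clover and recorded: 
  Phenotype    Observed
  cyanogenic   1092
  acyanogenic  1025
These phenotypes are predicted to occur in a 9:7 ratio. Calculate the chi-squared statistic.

18.741

The 9:7 ratio has 16 parts, so with N = 2117 the expected counts are:
  cyanogenic: 2117 × 9/16 = 1190.8125
  acyanogenic: 2117 × 7/16 = 926.1875
χ² = Σ (O − E)² / E
  cyanogenic: (1092 − 1190.8125)² / 1190.8125 = 8.1994
  acyanogenic: (1025 − 926.1875)² / 926.1875 = 10.5420
χ² = 8.1994 + 10.5420 = 18.7414 ≈ 18.741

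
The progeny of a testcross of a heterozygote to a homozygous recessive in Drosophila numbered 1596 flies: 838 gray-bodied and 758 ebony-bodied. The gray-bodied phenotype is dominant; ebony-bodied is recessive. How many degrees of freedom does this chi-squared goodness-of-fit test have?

A testcross of a heterozygote (Aa × aa) gives a 1:1 phenotypic ratio.
A goodness-of-fit test with 2 phenotype classes has df = 2 − 1 = 1.

1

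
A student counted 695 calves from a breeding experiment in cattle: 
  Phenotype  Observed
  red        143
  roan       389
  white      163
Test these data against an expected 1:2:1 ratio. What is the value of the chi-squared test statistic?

11.063

Expected counts for N = 695 under a 1:2:1 ratio (total parts = 4):
  red: 695 × 1/4 = 173.75
  roan: 695 × 2/4 = 347.5
  white: 695 × 1/4 = 173.75
χ² = Σ (O − E)² / E
  red: (143 − 173.75)² / 173.75 = 5.4421
  roan: (389 − 347.5)² / 347.5 = 4.9561
  white: (163 − 173.75)² / 173.75 = 0.6651
χ² = 5.4421 + 4.9561 + 0.6651 = 11.0633 ≈ 11.063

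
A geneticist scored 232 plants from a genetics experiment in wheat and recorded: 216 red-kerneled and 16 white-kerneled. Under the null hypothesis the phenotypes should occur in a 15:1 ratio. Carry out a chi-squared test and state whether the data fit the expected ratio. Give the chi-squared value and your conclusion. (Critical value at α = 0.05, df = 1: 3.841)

0.166; consistent

Total ratio parts = 16. Expected numbers out of 232:
  red-kerneled: 232 × 15/16 = 217.5
  white-kerneled: 232 × 1/16 = 14.5
χ² = Σ (O − E)² / E
  red-kerneled: (216 − 217.5)² / 217.5 = 0.0103
  white-kerneled: (16 − 14.5)² / 14.5 = 0.1552
χ² = 0.0103 + 0.1552 = 0.1655 ≈ 0.166
Degrees of freedom = 2 − 1 = 1; critical value at α = 0.05 is 3.841.
Since 0.166 < 3.841, we fail to reject the null hypothesis — the data are consistent with the 15:1 ratio.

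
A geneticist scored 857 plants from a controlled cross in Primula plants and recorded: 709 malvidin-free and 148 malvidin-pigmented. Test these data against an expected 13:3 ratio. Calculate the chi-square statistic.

1.233

The 13:3 ratio has 16 parts, so with N = 857 the expected counts are:
  malvidin-free: 857 × 13/16 = 696.3125
  malvidin-pigmented: 857 × 3/16 = 160.6875
χ² = Σ (O − E)² / E
  malvidin-free: (709 − 696.3125)² / 696.3125 = 0.2312
  malvidin-pigmented: (148 − 160.6875)² / 160.6875 = 1.0018
χ² = 0.2312 + 1.0018 = 1.233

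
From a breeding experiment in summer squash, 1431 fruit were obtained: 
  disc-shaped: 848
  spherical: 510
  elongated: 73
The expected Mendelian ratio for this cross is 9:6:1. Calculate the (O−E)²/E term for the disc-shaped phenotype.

Total ratio parts = 16. Expected numbers out of 1431:
  disc-shaped: 1431 × 9/16 = 804.9375
  spherical: 1431 × 6/16 = 536.625
  elongated: 1431 × 1/16 = 89.4375
Contribution of disc-shaped: (848 − 804.9375)² / 804.9375 = 2.3038

2.304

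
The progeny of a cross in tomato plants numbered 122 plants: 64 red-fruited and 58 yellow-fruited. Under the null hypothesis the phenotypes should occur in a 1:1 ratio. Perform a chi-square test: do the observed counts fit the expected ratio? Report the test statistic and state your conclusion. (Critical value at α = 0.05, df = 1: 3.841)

0.295; consistent

The 1:1 ratio has 2 parts, so with N = 122 the expected counts are:
  red-fruited: 122 × 1/2 = 61
  yellow-fruited: 122 × 1/2 = 61
χ² = Σ (O − E)² / E
  red-fruited: (64 − 61)² / 61 = 0.1475
  yellow-fruited: (58 − 61)² / 61 = 0.1475
χ² = 0.1475 + 0.1475 = 0.295
Degrees of freedom = 2 − 1 = 1; critical value at α = 0.05 is 3.841.
Since 0.295 < 3.841, we fail to reject the null hypothesis — the data are consistent with the 1:1 ratio.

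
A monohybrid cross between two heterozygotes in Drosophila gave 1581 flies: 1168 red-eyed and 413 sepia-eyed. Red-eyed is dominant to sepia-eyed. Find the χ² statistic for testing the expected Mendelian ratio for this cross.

For a monohybrid cross between heterozygotes with complete dominance, the expected phenotypic ratio is 3:1.
Total ratio parts = 4. Expected numbers out of 1581:
  red-eyed: 1581 × 3/4 = 1185.75
  sepia-eyed: 1581 × 1/4 = 395.25
χ² = Σ (O − E)² / E
  red-eyed: (1168 − 1185.75)² / 1185.75 = 0.2657
  sepia-eyed: (413 − 395.25)² / 395.25 = 0.7971
χ² = 0.2657 + 0.7971 = 1.0628 ≈ 1.063

1.063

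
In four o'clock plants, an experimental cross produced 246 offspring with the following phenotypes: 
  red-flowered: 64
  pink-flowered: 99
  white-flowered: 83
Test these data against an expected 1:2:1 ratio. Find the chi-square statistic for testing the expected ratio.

Total ratio parts = 4. Expected numbers out of 246:
  red-flowered: 246 × 1/4 = 61.5
  pink-flowered: 246 × 2/4 = 123
  white-flowered: 246 × 1/4 = 61.5
χ² = Σ (O − E)² / E
  red-flowered: (64 − 61.5)² / 61.5 = 0.1016
  pink-flowered: (99 − 123)² / 123 = 4.6829
  white-flowered: (83 − 61.5)² / 61.5 = 7.5163
χ² = 0.1016 + 4.6829 + 7.5163 = 12.3008 ≈ 12.301

12.301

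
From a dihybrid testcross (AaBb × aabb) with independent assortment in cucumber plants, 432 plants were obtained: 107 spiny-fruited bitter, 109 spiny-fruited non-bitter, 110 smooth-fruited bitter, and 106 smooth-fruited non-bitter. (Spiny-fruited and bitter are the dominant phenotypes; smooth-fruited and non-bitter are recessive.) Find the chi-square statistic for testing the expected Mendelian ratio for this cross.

A dihybrid testcross with independent assortment gives a 1:1:1:1 ratio.
Under the 1:1:1:1 hypothesis (Σ ratio = 4, N = 432):
  spiny-fruited bitter: 432 × 1/4 = 108
  spiny-fruited non-bitter: 432 × 1/4 = 108
  smooth-fruited bitter: 432 × 1/4 = 108
  smooth-fruited non-bitter: 432 × 1/4 = 108
χ² = Σ (O − E)² / E
  spiny-fruited bitter: (107 − 108)² / 108 = 0.0093
  spiny-fruited non-bitter: (109 − 108)² / 108 = 0.0093
  smooth-fruited bitter: (110 − 108)² / 108 = 0.0370
  smooth-fruited non-bitter: (106 − 108)² / 108 = 0.0370
χ² = 0.0093 + 0.0093 + 0.0370 + 0.0370 = 0.0926 ≈ 0.093

0.093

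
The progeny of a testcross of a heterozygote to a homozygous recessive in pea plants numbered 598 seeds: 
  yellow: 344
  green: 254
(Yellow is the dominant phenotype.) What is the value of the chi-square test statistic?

A testcross of a heterozygote (Aa × aa) gives a 1:1 phenotypic ratio.
The 1:1 ratio has 2 parts, so with N = 598 the expected counts are:
  yellow: 598 × 1/2 = 299
  green: 598 × 1/2 = 299
χ² = Σ (O − E)² / E
  yellow: (344 − 299)² / 299 = 6.7726
  green: (254 − 299)² / 299 = 6.7726
χ² = 6.7726 + 6.7726 = 13.5452 ≈ 13.545

13.545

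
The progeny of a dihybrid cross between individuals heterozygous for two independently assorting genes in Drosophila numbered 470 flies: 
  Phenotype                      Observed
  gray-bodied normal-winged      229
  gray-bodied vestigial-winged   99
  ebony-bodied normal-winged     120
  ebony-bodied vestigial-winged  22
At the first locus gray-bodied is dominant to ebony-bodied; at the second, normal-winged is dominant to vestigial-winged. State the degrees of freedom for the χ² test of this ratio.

3

A dihybrid F₂ with independent assortment and complete dominance at both loci gives a 9:3:3:1 phenotypic ratio.
A goodness-of-fit test with 4 phenotype classes has df = 4 − 1 = 3.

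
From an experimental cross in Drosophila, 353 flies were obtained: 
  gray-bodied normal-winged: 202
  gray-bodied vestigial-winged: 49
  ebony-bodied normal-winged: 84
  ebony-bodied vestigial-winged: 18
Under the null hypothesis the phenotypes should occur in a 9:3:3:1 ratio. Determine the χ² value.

10.065

Expected counts for N = 353 under a 9:3:3:1 ratio (total parts = 16):
  gray-bodied normal-winged: 353 × 9/16 = 198.5625
  gray-bodied vestigial-winged: 353 × 3/16 = 66.1875
  ebony-bodied normal-winged: 353 × 3/16 = 66.1875
  ebony-bodied vestigial-winged: 353 × 1/16 = 22.0625
χ² = Σ (O − E)² / E
  gray-bodied normal-winged: (202 − 198.5625)² / 198.5625 = 0.0595
  gray-bodied vestigial-winged: (49 − 66.1875)² / 66.1875 = 4.4632
  ebony-bodied normal-winged: (84 − 66.1875)² / 66.1875 = 4.7937
  ebony-bodied vestigial-winged: (18 − 22.0625)² / 22.0625 = 0.7481
χ² = 0.0595 + 4.4632 + 4.7937 + 0.7481 = 10.0645 ≈ 10.065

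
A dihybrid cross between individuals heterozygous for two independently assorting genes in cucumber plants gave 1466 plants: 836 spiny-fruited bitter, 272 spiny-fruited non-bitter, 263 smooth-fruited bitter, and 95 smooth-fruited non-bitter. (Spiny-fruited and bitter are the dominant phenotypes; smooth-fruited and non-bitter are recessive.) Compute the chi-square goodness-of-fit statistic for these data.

0.824

A dihybrid F₂ with independent assortment and complete dominance at both loci gives a 9:3:3:1 phenotypic ratio.
The 9:3:3:1 ratio has 16 parts, so with N = 1466 the expected counts are:
  spiny-fruited bitter: 1466 × 9/16 = 824.625
  spiny-fruited non-bitter: 1466 × 3/16 = 274.875
  smooth-fruited bitter: 1466 × 3/16 = 274.875
  smooth-fruited non-bitter: 1466 × 1/16 = 91.625
χ² = Σ (O − E)² / E
  spiny-fruited bitter: (836 − 824.625)² / 824.625 = 0.1569
  spiny-fruited non-bitter: (272 − 274.875)² / 274.875 = 0.0301
  smooth-fruited bitter: (263 − 274.875)² / 274.875 = 0.5130
  smooth-fruited non-bitter: (95 − 91.625)² / 91.625 = 0.1243
χ² = 0.1569 + 0.0301 + 0.5130 + 0.1243 = 0.8243 ≈ 0.824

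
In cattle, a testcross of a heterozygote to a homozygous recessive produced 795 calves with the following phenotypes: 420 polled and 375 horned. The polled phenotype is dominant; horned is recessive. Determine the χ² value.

2.547

A testcross of a heterozygote (Aa × aa) gives a 1:1 phenotypic ratio.
Total ratio parts = 2. Expected numbers out of 795:
  polled: 795 × 1/2 = 397.5
  horned: 795 × 1/2 = 397.5
χ² = Σ (O − E)² / E
  polled: (420 − 397.5)² / 397.5 = 1.2736
  horned: (375 − 397.5)² / 397.5 = 1.2736
χ² = 1.2736 + 1.2736 = 2.5472 ≈ 2.547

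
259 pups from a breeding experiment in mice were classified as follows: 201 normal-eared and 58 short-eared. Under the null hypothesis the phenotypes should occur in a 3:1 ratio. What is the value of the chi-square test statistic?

Total ratio parts = 4. Expected numbers out of 259:
  normal-eared: 259 × 3/4 = 194.25
  short-eared: 259 × 1/4 = 64.75
χ² = Σ (O − E)² / E
  normal-eared: (201 − 194.25)² / 194.25 = 0.2346
  short-eared: (58 − 64.75)² / 64.75 = 0.7037
χ² = 0.2346 + 0.7037 = 0.9383 ≈ 0.938

0.938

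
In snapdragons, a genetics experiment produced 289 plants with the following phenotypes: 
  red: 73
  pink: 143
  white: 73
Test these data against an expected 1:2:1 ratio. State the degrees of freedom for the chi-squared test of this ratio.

2

A goodness-of-fit test with 3 phenotype classes has df = 3 − 1 = 2.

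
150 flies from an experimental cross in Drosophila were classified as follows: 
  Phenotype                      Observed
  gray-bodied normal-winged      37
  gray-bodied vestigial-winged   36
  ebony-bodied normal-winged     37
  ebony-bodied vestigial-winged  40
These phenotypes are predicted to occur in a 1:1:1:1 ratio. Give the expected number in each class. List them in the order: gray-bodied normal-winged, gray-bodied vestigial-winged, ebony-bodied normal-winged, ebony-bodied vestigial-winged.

37.5, 37.5, 37.5, 37.5

The 1:1:1:1 ratio has 4 parts, so with N = 150 the expected counts are:
  gray-bodied normal-winged: 150 × 1/4 = 37.5
  gray-bodied vestigial-winged: 150 × 1/4 = 37.5
  ebony-bodied normal-winged: 150 × 1/4 = 37.5
  ebony-bodied vestigial-winged: 150 × 1/4 = 37.5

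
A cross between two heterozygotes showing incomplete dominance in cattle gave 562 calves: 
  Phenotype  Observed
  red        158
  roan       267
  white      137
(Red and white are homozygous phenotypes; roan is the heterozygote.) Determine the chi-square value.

2.964

With incomplete dominance, a heterozygote × heterozygote cross gives a 1:2:1 phenotypic ratio.
Expected counts for N = 562 under a 1:2:1 ratio (total parts = 4):
  red: 562 × 1/4 = 140.5
  roan: 562 × 2/4 = 281
  white: 562 × 1/4 = 140.5
χ² = Σ (O − E)² / E
  red: (158 − 140.5)² / 140.5 = 2.1797
  roan: (267 − 281)² / 281 = 0.6975
  white: (137 − 140.5)² / 140.5 = 0.0872
χ² = 2.1797 + 0.6975 + 0.0872 = 2.9644 ≈ 2.964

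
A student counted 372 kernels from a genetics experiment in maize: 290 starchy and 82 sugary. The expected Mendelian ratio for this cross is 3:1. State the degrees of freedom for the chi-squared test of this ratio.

1

A goodness-of-fit test with 2 phenotype classes has df = 2 − 1 = 1.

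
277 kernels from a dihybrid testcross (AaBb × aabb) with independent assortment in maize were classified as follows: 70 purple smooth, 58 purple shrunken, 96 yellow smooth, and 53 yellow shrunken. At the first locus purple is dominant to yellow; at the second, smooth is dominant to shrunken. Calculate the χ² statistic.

15.982

A dihybrid testcross with independent assortment gives a 1:1:1:1 ratio.
Total ratio parts = 4. Expected numbers out of 277:
  purple smooth: 277 × 1/4 = 69.25
  purple shrunken: 277 × 1/4 = 69.25
  yellow smooth: 277 × 1/4 = 69.25
  yellow shrunken: 277 × 1/4 = 69.25
χ² = Σ (O − E)² / E
  purple smooth: (70 − 69.25)² / 69.25 = 0.0081
  purple shrunken: (58 − 69.25)² / 69.25 = 1.8276
  yellow smooth: (96 − 69.25)² / 69.25 = 10.3330
  yellow shrunken: (53 − 69.25)² / 69.25 = 3.8132
χ² = 0.0081 + 1.8276 + 10.3330 + 3.8132 = 15.9819 ≈ 15.982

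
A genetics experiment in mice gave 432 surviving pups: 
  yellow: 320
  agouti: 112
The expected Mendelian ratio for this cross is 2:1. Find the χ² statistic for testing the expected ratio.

10.667

The 2:1 ratio has 3 parts, so with N = 432 the expected counts are:
  yellow: 432 × 2/3 = 288
  agouti: 432 × 1/3 = 144
χ² = Σ (O − E)² / E
  yellow: (320 − 288)² / 288 = 3.5556
  agouti: (112 − 144)² / 144 = 7.1111
χ² = 3.5556 + 7.1111 = 10.6667 ≈ 10.667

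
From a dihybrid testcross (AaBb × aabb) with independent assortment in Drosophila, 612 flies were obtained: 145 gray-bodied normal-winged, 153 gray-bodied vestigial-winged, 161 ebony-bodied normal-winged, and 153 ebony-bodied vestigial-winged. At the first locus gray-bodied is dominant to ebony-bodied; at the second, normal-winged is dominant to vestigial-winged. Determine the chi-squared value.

0.837

A dihybrid testcross with independent assortment gives a 1:1:1:1 ratio.
Under the 1:1:1:1 hypothesis (Σ ratio = 4, N = 612):
  gray-bodied normal-winged: 612 × 1/4 = 153
  gray-bodied vestigial-winged: 612 × 1/4 = 153
  ebony-bodied normal-winged: 612 × 1/4 = 153
  ebony-bodied vestigial-winged: 612 × 1/4 = 153
χ² = Σ (O − E)² / E
  gray-bodied normal-winged: (145 − 153)² / 153 = 0.4183
  gray-bodied vestigial-winged: (153 − 153)² / 153 = 0.0000
  ebony-bodied normal-winged: (161 − 153)² / 153 = 0.4183
  ebony-bodied vestigial-winged: (153 − 153)² / 153 = 0.0000
χ² = 0.4183 + 0.0000 + 0.4183 + 0.0000 = 0.8366 ≈ 0.837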